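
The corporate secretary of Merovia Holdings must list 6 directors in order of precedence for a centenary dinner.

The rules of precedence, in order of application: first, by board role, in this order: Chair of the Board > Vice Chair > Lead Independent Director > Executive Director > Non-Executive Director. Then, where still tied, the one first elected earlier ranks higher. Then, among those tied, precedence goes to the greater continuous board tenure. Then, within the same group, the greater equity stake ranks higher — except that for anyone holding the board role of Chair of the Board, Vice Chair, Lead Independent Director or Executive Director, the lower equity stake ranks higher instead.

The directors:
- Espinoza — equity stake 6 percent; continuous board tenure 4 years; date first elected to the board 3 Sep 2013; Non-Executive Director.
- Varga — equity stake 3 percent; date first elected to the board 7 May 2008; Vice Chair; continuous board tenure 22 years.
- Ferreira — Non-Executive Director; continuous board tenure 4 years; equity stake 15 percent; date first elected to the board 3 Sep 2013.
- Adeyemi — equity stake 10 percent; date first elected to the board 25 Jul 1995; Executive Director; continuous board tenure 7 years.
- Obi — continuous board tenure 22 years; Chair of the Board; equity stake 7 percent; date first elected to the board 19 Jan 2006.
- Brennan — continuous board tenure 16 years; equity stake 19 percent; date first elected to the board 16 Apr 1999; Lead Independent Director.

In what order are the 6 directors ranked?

Obi, Varga, Brennan, Adeyemi, Ferreira, Espinoza

By board role: Obi (Chair of the Board); then Varga (Vice Chair); then Brennan (Lead Independent Director); then Adeyemi (Executive Director); then Ferreira and Espinoza (Non-Executive Director).
Ferreira and Espinoza both have date first elected to the board 3 Sep 2013, so the next rule applies.
Ferreira and Espinoza both have continuous board tenure 4 years, so the next rule applies.
Among Ferreira and Espinoza, by equity stake (higher first): Ferreira (15 percent) before Espinoza (6 percent).
Full order: Obi, Varga, Brennan, Adeyemi, Ferreira, Espinoza.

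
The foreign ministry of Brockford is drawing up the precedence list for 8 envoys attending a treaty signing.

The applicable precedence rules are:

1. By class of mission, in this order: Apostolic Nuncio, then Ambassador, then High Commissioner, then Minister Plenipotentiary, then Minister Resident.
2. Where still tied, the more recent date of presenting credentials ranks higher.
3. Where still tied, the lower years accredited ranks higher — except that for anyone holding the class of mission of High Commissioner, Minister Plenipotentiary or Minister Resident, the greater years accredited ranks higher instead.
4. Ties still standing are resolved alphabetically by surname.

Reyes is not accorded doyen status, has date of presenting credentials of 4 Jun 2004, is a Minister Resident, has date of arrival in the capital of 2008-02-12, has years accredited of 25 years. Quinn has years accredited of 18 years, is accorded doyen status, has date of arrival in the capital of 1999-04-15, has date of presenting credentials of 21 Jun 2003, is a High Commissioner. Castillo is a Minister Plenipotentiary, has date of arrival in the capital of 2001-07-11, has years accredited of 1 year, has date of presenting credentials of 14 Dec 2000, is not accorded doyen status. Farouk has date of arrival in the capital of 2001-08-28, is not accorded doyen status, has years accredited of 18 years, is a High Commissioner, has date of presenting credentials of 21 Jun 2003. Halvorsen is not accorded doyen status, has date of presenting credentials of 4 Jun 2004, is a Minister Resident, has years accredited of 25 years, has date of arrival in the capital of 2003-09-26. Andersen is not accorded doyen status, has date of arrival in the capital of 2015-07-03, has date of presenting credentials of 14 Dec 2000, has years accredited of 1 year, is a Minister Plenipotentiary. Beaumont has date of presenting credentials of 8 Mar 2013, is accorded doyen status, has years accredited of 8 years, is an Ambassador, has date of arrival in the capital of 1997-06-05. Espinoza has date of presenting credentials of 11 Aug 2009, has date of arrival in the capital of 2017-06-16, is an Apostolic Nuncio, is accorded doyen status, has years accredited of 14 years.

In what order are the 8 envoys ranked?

Espinoza, Beaumont, Farouk, Quinn, Andersen, Castillo, Halvorsen, Reyes

By class of mission: Espinoza (Apostolic Nuncio); then Beaumont (Ambassador); then Farouk and Quinn (High Commissioner); then Andersen and Castillo (Minister Plenipotentiary); then Halvorsen and Reyes (Minister Resident).
Farouk and Quinn both have date of presenting credentials 21 Jun 2003, so the next rule applies.
Farouk and Quinn both have years accredited 18 years, so the next rule applies.
Among Farouk and Quinn, alphabetically by surname: Farouk before Quinn.
Andersen and Castillo both have date of presenting credentials 14 Dec 2000, so the next rule applies.
Andersen and Castillo both have years accredited 1 year, so the next rule applies.
Among Andersen and Castillo, alphabetically by surname: Andersen before Castillo.
Halvorsen and Reyes both have date of presenting credentials 4 Jun 2004, so the next rule applies.
Halvorsen and Reyes both have years accredited 25 years, so the next rule applies.
Among Halvorsen and Reyes, alphabetically by surname: Halvorsen before Reyes.
Full order: Espinoza, Beaumont, Farouk, Quinn, Andersen, Castillo, Halvorsen, Reyes.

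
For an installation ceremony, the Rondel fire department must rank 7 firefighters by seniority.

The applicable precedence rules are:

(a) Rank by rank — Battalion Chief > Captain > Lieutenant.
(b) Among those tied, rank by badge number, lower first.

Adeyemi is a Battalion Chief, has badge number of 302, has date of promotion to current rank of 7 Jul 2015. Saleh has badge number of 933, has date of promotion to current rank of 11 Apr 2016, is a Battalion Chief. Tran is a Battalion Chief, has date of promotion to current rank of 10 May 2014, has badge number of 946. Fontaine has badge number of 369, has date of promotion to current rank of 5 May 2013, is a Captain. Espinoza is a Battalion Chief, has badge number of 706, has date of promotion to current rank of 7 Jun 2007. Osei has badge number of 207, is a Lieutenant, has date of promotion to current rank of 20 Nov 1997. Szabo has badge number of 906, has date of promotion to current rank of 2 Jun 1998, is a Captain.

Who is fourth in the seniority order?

Tran

By rank: Adeyemi, Espinoza, Saleh and Tran (Battalion Chief); then Fontaine and Szabo (Captain); then Osei (Lieutenant).
Among Adeyemi, Espinoza, Saleh and Tran, by badge number (lower first): Adeyemi (302) before Espinoza (706) before Saleh (933) before Tran (946).
Among Fontaine and Szabo, by badge number (lower first): Fontaine (369) before Szabo (906).
Order: Adeyemi, Espinoza, Saleh, Tran, Fontaine, Szabo, Osei.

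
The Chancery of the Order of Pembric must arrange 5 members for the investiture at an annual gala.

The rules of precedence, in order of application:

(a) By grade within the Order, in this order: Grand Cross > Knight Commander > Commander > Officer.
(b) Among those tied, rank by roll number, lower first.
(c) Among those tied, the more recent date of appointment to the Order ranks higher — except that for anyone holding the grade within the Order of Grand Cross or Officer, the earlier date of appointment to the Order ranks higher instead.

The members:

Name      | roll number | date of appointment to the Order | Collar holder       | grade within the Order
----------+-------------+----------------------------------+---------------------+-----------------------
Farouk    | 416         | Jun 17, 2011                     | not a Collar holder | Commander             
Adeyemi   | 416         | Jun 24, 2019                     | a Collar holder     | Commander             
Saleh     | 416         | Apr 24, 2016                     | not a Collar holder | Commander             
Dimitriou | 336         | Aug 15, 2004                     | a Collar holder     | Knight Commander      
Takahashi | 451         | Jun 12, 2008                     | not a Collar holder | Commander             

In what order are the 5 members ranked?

By grade within the Order: Dimitriou (Knight Commander); then Adeyemi, Saleh, Farouk and Takahashi (Commander).
Among Adeyemi, Saleh, Farouk and Takahashi, by roll number (lower first): Adeyemi, Saleh and Farouk (416) before Takahashi (451).
Among Adeyemi, Saleh and Farouk, by date of appointment to the Order (later first): Adeyemi (Jun 24, 2019) before Saleh (Apr 24, 2016) before Farouk (Jun 17, 2011).
Full order: Dimitriou, Adeyemi, Saleh, Farouk, Takahashi.

Dimitriou, Adeyemi, Saleh, Farouk, Takahashi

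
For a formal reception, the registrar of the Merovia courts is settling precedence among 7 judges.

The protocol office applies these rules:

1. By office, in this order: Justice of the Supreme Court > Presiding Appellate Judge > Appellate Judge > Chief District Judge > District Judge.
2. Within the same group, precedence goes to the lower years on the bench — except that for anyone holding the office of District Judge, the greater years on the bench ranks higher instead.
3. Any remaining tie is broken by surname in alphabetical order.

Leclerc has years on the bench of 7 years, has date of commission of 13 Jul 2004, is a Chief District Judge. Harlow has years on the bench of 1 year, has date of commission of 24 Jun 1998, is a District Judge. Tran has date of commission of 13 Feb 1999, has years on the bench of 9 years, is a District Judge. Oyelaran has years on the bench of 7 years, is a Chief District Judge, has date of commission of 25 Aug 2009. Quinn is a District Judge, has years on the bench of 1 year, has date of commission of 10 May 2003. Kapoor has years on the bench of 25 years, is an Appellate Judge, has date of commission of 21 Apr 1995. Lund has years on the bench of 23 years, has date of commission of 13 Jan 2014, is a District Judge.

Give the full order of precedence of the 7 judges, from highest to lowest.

Kapoor, Leclerc, Oyelaran, Lund, Tran, Harlow, Quinn

By office: Kapoor (Appellate Judge); then Leclerc and Oyelaran (Chief District Judge); then Lund, Tran, Harlow and Quinn (District Judge).
Leclerc and Oyelaran both have years on the bench 7 years, so the next rule applies.
Among Leclerc and Oyelaran, alphabetically by surname: Leclerc before Oyelaran.
Among Lund, Tran, Harlow and Quinn, by years on the bench (higher first) (reversed rule for this group): Lund (23 years) before Tran (9 years) before Harlow and Quinn (1 year).
Among Harlow and Quinn, alphabetically by surname: Harlow before Quinn.
Full order: Kapoor, Leclerc, Oyelaran, Lund, Tran, Harlow, Quinn.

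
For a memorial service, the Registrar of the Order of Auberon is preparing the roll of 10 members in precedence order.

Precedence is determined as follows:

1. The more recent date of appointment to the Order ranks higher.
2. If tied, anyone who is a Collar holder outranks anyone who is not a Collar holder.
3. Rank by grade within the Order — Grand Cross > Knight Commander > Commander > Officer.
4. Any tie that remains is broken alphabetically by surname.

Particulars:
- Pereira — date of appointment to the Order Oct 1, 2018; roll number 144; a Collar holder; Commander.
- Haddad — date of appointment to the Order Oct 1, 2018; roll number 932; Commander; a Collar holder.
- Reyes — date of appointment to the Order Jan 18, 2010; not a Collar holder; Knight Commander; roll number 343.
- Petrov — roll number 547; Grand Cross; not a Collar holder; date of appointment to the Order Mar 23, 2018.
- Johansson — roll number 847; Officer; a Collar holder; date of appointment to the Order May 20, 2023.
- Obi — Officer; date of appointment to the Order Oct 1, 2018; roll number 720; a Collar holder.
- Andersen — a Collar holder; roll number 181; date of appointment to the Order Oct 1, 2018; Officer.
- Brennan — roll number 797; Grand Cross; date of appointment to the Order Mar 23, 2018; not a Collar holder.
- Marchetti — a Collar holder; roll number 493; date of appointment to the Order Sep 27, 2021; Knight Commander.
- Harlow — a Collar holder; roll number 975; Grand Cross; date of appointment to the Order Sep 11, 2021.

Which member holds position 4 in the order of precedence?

By date of appointment to the Order (later first): Johansson (May 20, 2023); then Marchetti (Sep 27, 2021); then Harlow (Sep 11, 2021); then Haddad, Pereira, Andersen and Obi (each Oct 1, 2018); then Brennan and Petrov (both Mar 23, 2018); then Reyes (Jan 18, 2010).
Haddad, Pereira, Andersen and Obi are each a Collar holder, so the next rule applies.
Among Haddad, Pereira, Andersen and Obi, by grade within the Order: Haddad and Pereira (Commander) before Andersen and Obi (Officer).
Among Haddad and Pereira, alphabetically by surname: Haddad before Pereira.
Among Andersen and Obi, alphabetically by surname: Andersen before Obi.
Brennan and Petrov are each not a Collar holder, so the next rule applies.
Brennan and Petrov are each Grand Cross, so the next rule applies.
Among Brennan and Petrov, alphabetically by surname: Brennan before Petrov.
Order: Johansson, Marchetti, Harlow, Haddad, Pereira, Andersen, Obi, Brennan, Petrov, Reyes.

Haddad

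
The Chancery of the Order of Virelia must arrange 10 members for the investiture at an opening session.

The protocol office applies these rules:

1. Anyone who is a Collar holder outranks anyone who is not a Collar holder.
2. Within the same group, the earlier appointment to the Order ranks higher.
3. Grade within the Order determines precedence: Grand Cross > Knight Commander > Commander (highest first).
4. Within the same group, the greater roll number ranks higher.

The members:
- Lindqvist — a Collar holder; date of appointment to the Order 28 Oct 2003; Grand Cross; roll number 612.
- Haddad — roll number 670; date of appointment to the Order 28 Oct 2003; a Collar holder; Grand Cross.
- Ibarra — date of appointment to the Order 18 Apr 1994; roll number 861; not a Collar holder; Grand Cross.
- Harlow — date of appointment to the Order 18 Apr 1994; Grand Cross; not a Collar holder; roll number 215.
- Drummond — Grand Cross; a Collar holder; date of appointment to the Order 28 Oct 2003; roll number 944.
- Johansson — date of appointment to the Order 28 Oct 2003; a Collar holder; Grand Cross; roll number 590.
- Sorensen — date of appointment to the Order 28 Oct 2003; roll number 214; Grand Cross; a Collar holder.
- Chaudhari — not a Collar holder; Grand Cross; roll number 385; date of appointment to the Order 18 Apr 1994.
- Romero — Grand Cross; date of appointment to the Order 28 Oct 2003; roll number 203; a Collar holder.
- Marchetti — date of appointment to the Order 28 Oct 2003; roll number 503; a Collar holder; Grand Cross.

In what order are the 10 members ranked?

Drummond, Haddad, Lindqvist, Johansson, Marchetti, Sorensen, Romero, Ibarra, Chaudhari, Harlow

By the first rule: Drummond, Haddad, Lindqvist, Johansson, Marchetti, Sorensen and Romero (each a Collar holder); then Ibarra, Chaudhari and Harlow (each not a Collar holder).
Drummond, Haddad, Lindqvist, Johansson, Marchetti, Sorensen and Romero all have date of appointment to the Order 28 Oct 2003, so the next rule applies.
Drummond, Haddad, Lindqvist, Johansson, Marchetti, Sorensen and Romero are each Grand Cross, so the next rule applies.
Among Drummond, Haddad, Lindqvist, Johansson, Marchetti, Sorensen and Romero, by roll number (higher first): Drummond (944) before Haddad (670) before Lindqvist (612) before Johansson (590) before Marchetti (503) before Sorensen (214) before Romero (203).
Ibarra, Chaudhari and Harlow all have date of appointment to the Order 18 Apr 1994, so the next rule applies.
Ibarra, Chaudhari and Harlow are each Grand Cross, so the next rule applies.
Among Ibarra, Chaudhari and Harlow, by roll number (higher first): Ibarra (861) before Chaudhari (385) before Harlow (215).
Full order: Drummond, Haddad, Lindqvist, Johansson, Marchetti, Sorensen, Romero, Ibarra, Chaudhari, Harlow.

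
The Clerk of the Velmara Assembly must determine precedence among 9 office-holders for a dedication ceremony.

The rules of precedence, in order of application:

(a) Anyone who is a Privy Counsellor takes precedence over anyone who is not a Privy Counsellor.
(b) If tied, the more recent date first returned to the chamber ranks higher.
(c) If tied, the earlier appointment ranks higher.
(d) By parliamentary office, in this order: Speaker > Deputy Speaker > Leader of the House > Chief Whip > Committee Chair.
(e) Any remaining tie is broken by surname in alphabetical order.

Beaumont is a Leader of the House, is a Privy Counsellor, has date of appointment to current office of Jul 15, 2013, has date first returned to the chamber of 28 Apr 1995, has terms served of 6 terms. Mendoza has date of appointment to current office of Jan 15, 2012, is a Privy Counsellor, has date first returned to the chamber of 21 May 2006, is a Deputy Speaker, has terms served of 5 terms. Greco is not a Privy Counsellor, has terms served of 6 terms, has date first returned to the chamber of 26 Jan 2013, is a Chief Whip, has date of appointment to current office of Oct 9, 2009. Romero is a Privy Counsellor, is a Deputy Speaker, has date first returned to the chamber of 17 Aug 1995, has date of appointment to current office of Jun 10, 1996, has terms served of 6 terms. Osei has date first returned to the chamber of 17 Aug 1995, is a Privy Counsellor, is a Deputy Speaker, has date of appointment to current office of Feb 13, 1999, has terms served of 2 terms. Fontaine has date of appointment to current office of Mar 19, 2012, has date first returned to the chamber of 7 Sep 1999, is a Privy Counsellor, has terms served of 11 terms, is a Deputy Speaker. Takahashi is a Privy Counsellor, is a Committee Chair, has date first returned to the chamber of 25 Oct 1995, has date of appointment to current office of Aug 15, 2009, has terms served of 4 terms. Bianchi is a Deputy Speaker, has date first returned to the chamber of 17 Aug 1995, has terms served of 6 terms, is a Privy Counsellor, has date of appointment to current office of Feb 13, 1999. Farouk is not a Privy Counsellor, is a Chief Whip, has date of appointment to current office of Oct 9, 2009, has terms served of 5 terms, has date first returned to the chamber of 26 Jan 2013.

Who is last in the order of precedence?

Greco

By the first rule: Mendoza, Fontaine, Takahashi, Romero, Bianchi, Osei and Beaumont (each a Privy Counsellor); then Farouk and Greco (both not a Privy Counsellor).
Among Mendoza, Fontaine, Takahashi, Romero, Bianchi, Osei and Beaumont, by date first returned to the chamber (later first): Mendoza (21 May 2006) before Fontaine (7 Sep 1999) before Takahashi (25 Oct 1995) before Romero, Bianchi and Osei (17 Aug 1995) before Beaumont (28 Apr 1995).
Among Romero, Bianchi and Osei, by date of appointment to current office (earlier first): Romero (Jun 10, 1996) before Bianchi and Osei (Feb 13, 1999).
Bianchi and Osei are each Deputy Speaker, so the next rule applies.
Among Bianchi and Osei, alphabetically by surname: Bianchi before Osei.
Farouk and Greco both have date first returned to the chamber 26 Jan 2013, so the next rule applies.
Farouk and Greco both have date of appointment to current office Oct 9, 2009, so the next rule applies.
Farouk and Greco are each Chief Whip, so the next rule applies.
Among Farouk and Greco, alphabetically by surname: Farouk before Greco.
Order: Mendoza, Fontaine, Takahashi, Romero, Bianchi, Osei, Beaumont, Farouk, Greco.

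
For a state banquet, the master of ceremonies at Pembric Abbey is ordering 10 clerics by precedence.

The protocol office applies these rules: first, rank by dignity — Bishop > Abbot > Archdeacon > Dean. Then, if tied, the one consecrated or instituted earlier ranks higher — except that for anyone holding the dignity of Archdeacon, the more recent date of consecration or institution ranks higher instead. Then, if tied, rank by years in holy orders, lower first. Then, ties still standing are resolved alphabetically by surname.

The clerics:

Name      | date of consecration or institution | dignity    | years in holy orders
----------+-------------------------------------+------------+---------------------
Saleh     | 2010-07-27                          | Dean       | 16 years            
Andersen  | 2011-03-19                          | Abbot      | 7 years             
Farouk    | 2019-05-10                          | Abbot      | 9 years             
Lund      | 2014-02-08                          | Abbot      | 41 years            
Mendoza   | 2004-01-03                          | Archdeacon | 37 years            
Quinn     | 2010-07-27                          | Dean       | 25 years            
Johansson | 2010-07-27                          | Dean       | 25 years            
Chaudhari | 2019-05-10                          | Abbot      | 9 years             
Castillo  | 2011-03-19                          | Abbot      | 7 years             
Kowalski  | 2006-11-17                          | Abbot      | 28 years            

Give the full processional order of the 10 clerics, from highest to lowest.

By dignity: Kowalski, Andersen, Castillo, Lund, Chaudhari and Farouk (Abbot); then Mendoza (Archdeacon); then Saleh, Johansson and Quinn (Dean).
Among Kowalski, Andersen, Castillo, Lund, Chaudhari and Farouk, by date of consecration or institution (earlier first): Kowalski (2006-11-17) before Andersen and Castillo (2011-03-19) before Lund (2014-02-08) before Chaudhari and Farouk (2019-05-10).
Andersen and Castillo both have years in holy orders 7 years, so the next rule applies.
Among Andersen and Castillo, alphabetically by surname: Andersen before Castillo.
Chaudhari and Farouk both have years in holy orders 9 years, so the next rule applies.
Among Chaudhari and Farouk, alphabetically by surname: Chaudhari before Farouk.
Saleh, Johansson and Quinn all have date of consecration or institution 2010-07-27, so the next rule applies.
Among Saleh, Johansson and Quinn, by years in holy orders (lower first): Saleh (16 years) before Johansson and Quinn (25 years).
Among Johansson and Quinn, alphabetically by surname: Johansson before Quinn.
Full order: Kowalski, Andersen, Castillo, Lund, Chaudhari, Farouk, Mendoza, Saleh, Johansson, Quinn.

Kowalski, Andersen, Castillo, Lund, Chaudhari, Farouk, Mendoza, Saleh, Johansson, Quinn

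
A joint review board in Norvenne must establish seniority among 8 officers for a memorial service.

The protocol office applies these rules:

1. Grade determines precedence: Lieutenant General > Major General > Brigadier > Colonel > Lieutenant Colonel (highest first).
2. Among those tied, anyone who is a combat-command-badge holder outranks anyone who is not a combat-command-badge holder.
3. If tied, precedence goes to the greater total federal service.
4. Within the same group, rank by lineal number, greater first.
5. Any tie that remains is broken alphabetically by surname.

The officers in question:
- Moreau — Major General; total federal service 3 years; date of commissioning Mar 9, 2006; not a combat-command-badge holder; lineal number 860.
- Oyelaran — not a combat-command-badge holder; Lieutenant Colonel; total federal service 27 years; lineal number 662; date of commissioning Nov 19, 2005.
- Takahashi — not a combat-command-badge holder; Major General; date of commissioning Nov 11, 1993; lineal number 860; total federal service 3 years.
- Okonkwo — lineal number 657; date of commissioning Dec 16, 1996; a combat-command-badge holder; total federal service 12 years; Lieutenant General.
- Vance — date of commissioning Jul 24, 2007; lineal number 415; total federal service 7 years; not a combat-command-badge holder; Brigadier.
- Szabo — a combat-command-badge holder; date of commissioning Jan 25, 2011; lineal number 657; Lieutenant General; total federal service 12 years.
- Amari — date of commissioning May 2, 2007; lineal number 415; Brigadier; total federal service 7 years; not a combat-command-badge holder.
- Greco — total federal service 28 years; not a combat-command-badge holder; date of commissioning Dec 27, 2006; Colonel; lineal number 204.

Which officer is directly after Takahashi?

Amari

By grade: Okonkwo and Szabo (Lieutenant General); then Moreau and Takahashi (Major General); then Amari and Vance (Brigadier); then Greco (Colonel); then Oyelaran (Lieutenant Colonel).
Okonkwo and Szabo are each a combat-command-badge holder, so the next rule applies.
Okonkwo and Szabo both have total federal service 12 years, so the next rule applies.
Okonkwo and Szabo both have lineal number 657, so the next rule applies.
Among Okonkwo and Szabo, alphabetically by surname: Okonkwo before Szabo.
Moreau and Takahashi are each not a combat-command-badge holder, so the next rule applies.
Moreau and Takahashi both have total federal service 3 years, so the next rule applies.
Moreau and Takahashi both have lineal number 860, so the next rule applies.
Among Moreau and Takahashi, alphabetically by surname: Moreau before Takahashi.
Amari and Vance are each not a combat-command-badge holder, so the next rule applies.
Amari and Vance both have total federal service 7 years, so the next rule applies.
Amari and Vance both have lineal number 415, so the next rule applies.
Among Amari and Vance, alphabetically by surname: Amari before Vance.
Order: Okonkwo, Szabo, Moreau, Takahashi, Amari, Vance, Greco, Oyelaran.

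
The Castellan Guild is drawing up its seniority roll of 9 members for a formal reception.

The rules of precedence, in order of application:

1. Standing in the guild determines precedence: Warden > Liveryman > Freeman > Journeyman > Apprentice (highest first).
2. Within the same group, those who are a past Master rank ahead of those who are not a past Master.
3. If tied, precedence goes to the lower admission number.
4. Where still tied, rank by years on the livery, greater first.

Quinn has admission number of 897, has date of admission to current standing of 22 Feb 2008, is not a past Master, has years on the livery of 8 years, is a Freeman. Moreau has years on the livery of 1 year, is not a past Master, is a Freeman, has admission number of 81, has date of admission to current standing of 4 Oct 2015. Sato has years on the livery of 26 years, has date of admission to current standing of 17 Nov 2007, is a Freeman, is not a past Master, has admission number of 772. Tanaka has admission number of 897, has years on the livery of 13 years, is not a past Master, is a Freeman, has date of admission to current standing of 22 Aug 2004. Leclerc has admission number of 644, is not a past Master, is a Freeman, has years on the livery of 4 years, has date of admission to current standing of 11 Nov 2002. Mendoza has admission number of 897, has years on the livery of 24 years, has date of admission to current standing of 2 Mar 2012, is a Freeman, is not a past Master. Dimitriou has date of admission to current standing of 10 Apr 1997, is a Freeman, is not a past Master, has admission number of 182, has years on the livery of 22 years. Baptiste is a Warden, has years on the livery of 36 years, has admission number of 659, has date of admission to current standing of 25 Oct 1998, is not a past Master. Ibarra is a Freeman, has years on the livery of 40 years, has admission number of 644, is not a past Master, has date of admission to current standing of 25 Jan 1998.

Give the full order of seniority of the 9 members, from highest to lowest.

By standing in the guild: Baptiste (Warden); then Moreau, Dimitriou, Ibarra, Leclerc, Sato, Mendoza, Tanaka and Quinn (Freeman).
Moreau, Dimitriou, Ibarra, Leclerc, Sato, Mendoza, Tanaka and Quinn are each not a past Master, so the next rule applies.
Among Moreau, Dimitriou, Ibarra, Leclerc, Sato, Mendoza, Tanaka and Quinn, by admission number (lower first): Moreau (81) before Dimitriou (182) before Ibarra and Leclerc (644) before Sato (772) before Mendoza, Tanaka and Quinn (897).
Among Ibarra and Leclerc, by years on the livery (higher first): Ibarra (40 years) before Leclerc (4 years).
Among Mendoza, Tanaka and Quinn, by years on the livery (higher first): Mendoza (24 years) before Tanaka (13 years) before Quinn (8 years).
Full order: Baptiste, Moreau, Dimitriou, Ibarra, Leclerc, Sato, Mendoza, Tanaka, Quinn.

Baptiste, Moreau, Dimitriou, Ibarra, Leclerc, Sato, Mendoza, Tanaka, Quinn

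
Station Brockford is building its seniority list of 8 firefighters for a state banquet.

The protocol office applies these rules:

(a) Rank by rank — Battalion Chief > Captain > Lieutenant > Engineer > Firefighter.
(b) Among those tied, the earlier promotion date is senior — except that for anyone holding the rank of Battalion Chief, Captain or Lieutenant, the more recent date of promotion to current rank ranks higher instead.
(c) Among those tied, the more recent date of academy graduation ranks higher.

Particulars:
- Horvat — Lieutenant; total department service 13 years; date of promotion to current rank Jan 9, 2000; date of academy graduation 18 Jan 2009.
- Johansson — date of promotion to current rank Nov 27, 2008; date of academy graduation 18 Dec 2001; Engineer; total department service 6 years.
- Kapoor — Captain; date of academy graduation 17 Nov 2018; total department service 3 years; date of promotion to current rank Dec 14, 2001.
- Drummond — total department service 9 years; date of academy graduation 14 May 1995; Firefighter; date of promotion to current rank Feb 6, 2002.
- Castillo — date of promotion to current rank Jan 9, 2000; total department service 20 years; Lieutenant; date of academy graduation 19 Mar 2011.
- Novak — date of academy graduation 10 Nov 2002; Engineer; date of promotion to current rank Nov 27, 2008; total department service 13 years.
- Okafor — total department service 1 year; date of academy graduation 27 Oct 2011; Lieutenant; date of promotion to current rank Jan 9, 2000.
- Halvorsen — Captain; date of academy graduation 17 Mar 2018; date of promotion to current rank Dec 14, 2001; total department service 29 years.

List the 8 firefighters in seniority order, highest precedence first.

Kapoor, Halvorsen, Okafor, Castillo, Horvat, Novak, Johansson, Drummond

By rank: Kapoor and Halvorsen (Captain); then Okafor, Castillo and Horvat (Lieutenant); then Novak and Johansson (Engineer); then Drummond (Firefighter).
Kapoor and Halvorsen both have date of promotion to current rank Dec 14, 2001, so the next rule applies.
Among Kapoor and Halvorsen, by date of academy graduation (later first): Kapoor (17 Nov 2018) before Halvorsen (17 Mar 2018).
Okafor, Castillo and Horvat all have date of promotion to current rank Jan 9, 2000, so the next rule applies.
Among Okafor, Castillo and Horvat, by date of academy graduation (later first): Okafor (27 Oct 2011) before Castillo (19 Mar 2011) before Horvat (18 Jan 2009).
Novak and Johansson both have date of promotion to current rank Nov 27, 2008, so the next rule applies.
Among Novak and Johansson, by date of academy graduation (later first): Novak (10 Nov 2002) before Johansson (18 Dec 2001).
Full order: Kapoor, Halvorsen, Okafor, Castillo, Horvat, Novak, Johansson, Drummond.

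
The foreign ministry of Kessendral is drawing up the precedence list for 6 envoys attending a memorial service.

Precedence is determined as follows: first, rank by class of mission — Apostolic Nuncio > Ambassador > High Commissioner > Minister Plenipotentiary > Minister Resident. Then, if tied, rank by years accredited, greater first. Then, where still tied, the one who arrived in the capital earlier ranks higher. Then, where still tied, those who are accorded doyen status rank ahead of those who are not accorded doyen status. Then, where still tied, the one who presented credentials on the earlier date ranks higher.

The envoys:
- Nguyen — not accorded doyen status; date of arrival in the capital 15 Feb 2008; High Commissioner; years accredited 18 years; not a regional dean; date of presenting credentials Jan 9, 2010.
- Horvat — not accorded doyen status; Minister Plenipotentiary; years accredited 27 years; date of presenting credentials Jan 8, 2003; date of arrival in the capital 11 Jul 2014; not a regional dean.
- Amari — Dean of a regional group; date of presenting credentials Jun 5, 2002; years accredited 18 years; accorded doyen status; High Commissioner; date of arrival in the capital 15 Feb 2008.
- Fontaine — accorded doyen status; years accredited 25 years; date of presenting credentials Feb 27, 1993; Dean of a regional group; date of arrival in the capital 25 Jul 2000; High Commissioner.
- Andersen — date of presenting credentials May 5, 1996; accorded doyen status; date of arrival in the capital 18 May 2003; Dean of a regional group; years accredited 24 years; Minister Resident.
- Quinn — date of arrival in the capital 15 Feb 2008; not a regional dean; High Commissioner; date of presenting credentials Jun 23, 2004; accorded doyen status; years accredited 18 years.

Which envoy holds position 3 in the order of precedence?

Quinn

By class of mission: Fontaine, Amari, Quinn and Nguyen (High Commissioner); then Horvat (Minister Plenipotentiary); then Andersen (Minister Resident).
Among Fontaine, Amari, Quinn and Nguyen, by years accredited (higher first): Fontaine (25 years) before Amari, Quinn and Nguyen (18 years).
Amari, Quinn and Nguyen all have date of arrival in the capital 15 Feb 2008, so the next rule applies.
Among Amari, Quinn and Nguyen, accorded doyen status before not accorded doyen status: Amari and Quinn (accorded doyen status) before Nguyen (not accorded doyen status).
Among Amari and Quinn, by date of presenting credentials (earlier first): Amari (Jun 5, 2002) before Quinn (Jun 23, 2004).
Order: Fontaine, Amari, Quinn, Nguyen, Horvat, Andersen.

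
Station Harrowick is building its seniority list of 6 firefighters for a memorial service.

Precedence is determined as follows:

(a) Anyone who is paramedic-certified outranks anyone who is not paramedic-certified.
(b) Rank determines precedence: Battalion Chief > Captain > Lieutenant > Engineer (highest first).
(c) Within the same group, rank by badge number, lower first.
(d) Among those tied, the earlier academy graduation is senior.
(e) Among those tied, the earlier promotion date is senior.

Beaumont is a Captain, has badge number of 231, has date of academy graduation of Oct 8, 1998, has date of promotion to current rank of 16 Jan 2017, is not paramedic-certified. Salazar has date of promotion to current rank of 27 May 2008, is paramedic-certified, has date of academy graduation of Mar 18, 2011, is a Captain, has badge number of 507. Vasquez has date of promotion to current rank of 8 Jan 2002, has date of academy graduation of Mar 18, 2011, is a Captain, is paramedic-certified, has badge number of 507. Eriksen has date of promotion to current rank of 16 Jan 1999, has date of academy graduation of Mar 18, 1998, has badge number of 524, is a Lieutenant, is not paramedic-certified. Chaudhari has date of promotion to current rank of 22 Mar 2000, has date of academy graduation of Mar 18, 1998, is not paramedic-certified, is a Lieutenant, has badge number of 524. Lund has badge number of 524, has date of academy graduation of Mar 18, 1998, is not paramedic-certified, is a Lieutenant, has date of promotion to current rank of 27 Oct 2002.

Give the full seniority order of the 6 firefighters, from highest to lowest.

Vasquez, Salazar, Beaumont, Eriksen, Chaudhari, Lund

By the first rule: Vasquez and Salazar (both paramedic-certified); then Beaumont, Eriksen, Chaudhari and Lund (each not paramedic-certified).
Vasquez and Salazar are each Captain, so the next rule applies.
Vasquez and Salazar both have badge number 507, so the next rule applies.
Vasquez and Salazar both have date of academy graduation Mar 18, 2011, so the next rule applies.
Among Vasquez and Salazar, by date of promotion to current rank (earlier first): Vasquez (8 Jan 2002) before Salazar (27 May 2008).
Among Beaumont, Eriksen, Chaudhari and Lund, by rank: Beaumont (Captain) before Eriksen, Chaudhari and Lund (Lieutenant).
Eriksen, Chaudhari and Lund all have badge number 524, so the next rule applies.
Eriksen, Chaudhari and Lund all have date of academy graduation Mar 18, 1998, so the next rule applies.
Among Eriksen, Chaudhari and Lund, by date of promotion to current rank (earlier first): Eriksen (16 Jan 1999) before Chaudhari (22 Mar 2000) before Lund (27 Oct 2002).
Full order: Vasquez, Salazar, Beaumont, Eriksen, Chaudhari, Lund.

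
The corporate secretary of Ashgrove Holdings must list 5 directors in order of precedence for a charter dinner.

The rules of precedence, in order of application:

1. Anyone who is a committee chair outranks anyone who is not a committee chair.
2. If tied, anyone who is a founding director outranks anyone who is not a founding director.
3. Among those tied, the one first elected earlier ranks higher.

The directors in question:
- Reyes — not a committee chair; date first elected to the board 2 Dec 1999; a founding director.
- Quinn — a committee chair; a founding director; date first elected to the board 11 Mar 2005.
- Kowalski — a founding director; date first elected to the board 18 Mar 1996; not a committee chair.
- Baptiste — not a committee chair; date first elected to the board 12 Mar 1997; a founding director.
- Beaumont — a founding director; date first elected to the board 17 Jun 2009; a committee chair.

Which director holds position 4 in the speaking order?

By the first rule: Quinn and Beaumont (both a committee chair); then Kowalski, Baptiste and Reyes (each not a committee chair).
Quinn and Beaumont are each a founding director, so the next rule applies.
Among Quinn and Beaumont, by date first elected to the board (earlier first): Quinn (11 Mar 2005) before Beaumont (17 Jun 2009).
Kowalski, Baptiste and Reyes are each a founding director, so the next rule applies.
Among Kowalski, Baptiste and Reyes, by date first elected to the board (earlier first): Kowalski (18 Mar 1996) before Baptiste (12 Mar 1997) before Reyes (2 Dec 1999).
Order: Quinn, Beaumont, Kowalski, Baptiste, Reyes.

Baptiste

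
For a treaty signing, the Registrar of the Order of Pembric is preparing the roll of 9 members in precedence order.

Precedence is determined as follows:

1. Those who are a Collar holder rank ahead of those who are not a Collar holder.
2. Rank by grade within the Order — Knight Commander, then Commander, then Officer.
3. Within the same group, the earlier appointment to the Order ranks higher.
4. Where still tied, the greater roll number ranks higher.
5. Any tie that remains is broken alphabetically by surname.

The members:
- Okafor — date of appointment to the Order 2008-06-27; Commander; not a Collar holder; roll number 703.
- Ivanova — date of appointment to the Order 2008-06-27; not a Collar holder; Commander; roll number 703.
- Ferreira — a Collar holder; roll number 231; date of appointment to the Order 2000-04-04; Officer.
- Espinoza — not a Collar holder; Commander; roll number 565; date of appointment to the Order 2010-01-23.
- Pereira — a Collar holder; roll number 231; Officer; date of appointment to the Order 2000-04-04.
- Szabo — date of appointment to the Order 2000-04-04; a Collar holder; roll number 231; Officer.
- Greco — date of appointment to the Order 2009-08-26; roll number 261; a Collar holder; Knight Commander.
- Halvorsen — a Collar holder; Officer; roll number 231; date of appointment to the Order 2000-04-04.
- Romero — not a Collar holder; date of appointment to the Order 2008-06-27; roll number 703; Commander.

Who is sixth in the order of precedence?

Ivanova

By the first rule: Greco, Ferreira, Halvorsen, Pereira and Szabo (each a Collar holder); then Ivanova, Okafor, Romero and Espinoza (each not a Collar holder).
Among Greco, Ferreira, Halvorsen, Pereira and Szabo, by grade within the Order: Greco (Knight Commander) before Ferreira, Halvorsen, Pereira and Szabo (Officer).
Ferreira, Halvorsen, Pereira and Szabo all have date of appointment to the Order 2000-04-04, so the next rule applies.
Ferreira, Halvorsen, Pereira and Szabo all have roll number 231, so the next rule applies.
Among Ferreira, Halvorsen, Pereira and Szabo, alphabetically by surname: Ferreira before Halvorsen before Pereira before Szabo.
Ivanova, Okafor, Romero and Espinoza are each Commander, so the next rule applies.
Among Ivanova, Okafor, Romero and Espinoza, by date of appointment to the Order (earlier first): Ivanova, Okafor and Romero (2008-06-27) before Espinoza (2010-01-23).
Ivanova, Okafor and Romero all have roll number 703, so the next rule applies.
Among Ivanova, Okafor and Romero, alphabetically by surname: Ivanova before Okafor before Romero.
Order: Greco, Ferreira, Halvorsen, Pereira, Szabo, Ivanova, Okafor, Romero, Espinoza.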